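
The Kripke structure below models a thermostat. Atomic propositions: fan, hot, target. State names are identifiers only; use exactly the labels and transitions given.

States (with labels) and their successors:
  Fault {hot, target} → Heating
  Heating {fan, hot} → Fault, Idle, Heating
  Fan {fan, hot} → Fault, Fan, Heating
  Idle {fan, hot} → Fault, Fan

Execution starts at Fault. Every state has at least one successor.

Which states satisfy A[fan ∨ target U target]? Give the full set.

States satisfying fan ∨ target: {Fault, Heating, Fan, Idle}.
States satisfying target: {Fault}.
States satisfying A[fan ∨ target U target]: {Fault}.

{Fault}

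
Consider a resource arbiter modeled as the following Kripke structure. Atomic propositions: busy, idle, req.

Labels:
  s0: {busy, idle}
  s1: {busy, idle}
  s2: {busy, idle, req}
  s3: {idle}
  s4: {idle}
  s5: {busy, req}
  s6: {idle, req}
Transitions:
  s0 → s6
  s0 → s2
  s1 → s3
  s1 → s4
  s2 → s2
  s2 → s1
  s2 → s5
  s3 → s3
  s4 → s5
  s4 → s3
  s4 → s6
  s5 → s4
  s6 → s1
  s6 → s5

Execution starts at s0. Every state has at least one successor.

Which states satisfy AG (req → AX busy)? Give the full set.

States satisfying req → AX busy: {s0, s1, s2, s3, s4, s6}.
States satisfying AG (req → AX busy): {s3}.

{s3}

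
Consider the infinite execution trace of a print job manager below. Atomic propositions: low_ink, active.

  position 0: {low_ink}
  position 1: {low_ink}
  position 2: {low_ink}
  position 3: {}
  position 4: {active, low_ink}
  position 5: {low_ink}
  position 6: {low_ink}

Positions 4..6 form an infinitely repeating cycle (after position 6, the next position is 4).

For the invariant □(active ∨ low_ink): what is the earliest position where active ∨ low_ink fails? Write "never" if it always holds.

Check active ∨ low_ink at each position in order: 0 ✓, 1 ✓, 2 ✓.
At position 3 the labels are {}, so active ∨ low_ink is false there. This is the first violation.

3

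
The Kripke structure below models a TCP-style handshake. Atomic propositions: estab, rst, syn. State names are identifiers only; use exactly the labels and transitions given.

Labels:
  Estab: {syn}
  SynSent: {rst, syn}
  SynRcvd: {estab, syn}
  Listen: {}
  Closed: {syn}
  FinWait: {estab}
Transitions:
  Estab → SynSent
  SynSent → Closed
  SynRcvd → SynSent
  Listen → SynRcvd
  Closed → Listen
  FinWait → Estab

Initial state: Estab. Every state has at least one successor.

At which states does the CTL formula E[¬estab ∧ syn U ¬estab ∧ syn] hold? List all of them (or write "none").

{Estab, SynSent, Closed}

States satisfying ¬estab ∧ syn: {Estab, SynSent, Closed}.
States satisfying E[¬estab ∧ syn U ¬estab ∧ syn]: {Estab, SynSent, Closed}.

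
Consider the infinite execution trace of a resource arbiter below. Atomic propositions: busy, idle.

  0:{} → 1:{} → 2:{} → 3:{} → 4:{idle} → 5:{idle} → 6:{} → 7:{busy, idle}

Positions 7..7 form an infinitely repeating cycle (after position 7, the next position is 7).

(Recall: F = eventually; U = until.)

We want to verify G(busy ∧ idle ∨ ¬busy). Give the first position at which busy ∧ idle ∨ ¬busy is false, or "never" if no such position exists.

busy ∧ idle ∨ ¬busy holds at every position 0..7, and those are all the positions the trace ever visits, so the invariant G(busy ∧ idle ∨ ¬busy) is never violated.

never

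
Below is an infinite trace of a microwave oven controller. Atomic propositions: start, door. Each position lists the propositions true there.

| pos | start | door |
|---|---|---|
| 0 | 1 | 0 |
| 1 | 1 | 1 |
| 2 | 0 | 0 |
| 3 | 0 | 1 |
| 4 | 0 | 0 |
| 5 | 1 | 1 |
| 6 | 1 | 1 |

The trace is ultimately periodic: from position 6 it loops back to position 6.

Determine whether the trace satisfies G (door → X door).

door → X door must hold at every position from 0 onward. It fails at position 1, so G (door → X door) is false.
Positions where door holds: 1, 3, 5, 6.
Check X door at each: 1→fails, 3→fails, 5→ok, 6→ok.

Violated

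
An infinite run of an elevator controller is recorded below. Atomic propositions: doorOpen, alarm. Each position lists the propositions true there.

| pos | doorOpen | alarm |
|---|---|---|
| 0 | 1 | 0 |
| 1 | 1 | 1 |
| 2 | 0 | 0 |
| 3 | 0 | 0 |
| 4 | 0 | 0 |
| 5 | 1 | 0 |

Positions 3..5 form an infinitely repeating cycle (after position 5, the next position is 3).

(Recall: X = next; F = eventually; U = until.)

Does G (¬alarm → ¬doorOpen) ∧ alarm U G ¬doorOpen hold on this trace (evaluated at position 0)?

Violated

¬alarm → ¬doorOpen must hold at every position from 0 onward. It fails at position 0, so G (¬alarm → ¬doorOpen) is false.
Positions where ¬alarm holds: 0, 2, 3, 4, 5.
Check ¬doorOpen at each: 0→fails, 2→ok, 3→ok, 4→ok, 5→fails.
Walking from position 0: at position 0, G ¬doorOpen has not yet held and alarm fails, so alarm U G ¬doorOpen is false.
At position 0: G (¬alarm → ¬doorOpen) is false; alarm U G ¬doorOpen is false; so G (¬alarm → ¬doorOpen) ∧ alarm U G ¬doorOpen is false.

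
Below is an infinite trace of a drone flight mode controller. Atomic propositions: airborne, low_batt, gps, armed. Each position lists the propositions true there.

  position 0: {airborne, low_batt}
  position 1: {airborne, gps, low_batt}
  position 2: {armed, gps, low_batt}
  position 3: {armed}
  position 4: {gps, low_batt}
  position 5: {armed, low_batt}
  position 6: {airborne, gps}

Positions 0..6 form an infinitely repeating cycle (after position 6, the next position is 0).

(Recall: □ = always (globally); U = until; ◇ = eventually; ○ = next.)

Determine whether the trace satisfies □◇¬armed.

◇¬armed holds at every position 0..6, and those are all positions ever visited, so □◇¬armed holds.

Holds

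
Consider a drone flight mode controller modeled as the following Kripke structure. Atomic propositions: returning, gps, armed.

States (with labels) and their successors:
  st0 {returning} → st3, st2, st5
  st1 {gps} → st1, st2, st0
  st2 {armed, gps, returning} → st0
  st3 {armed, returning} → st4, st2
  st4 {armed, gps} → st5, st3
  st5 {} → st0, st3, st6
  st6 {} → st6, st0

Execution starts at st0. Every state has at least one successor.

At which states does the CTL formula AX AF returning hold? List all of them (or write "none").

States satisfying AF returning: {st0, st2, st3}.
States satisfying AX AF returning: {st2}.

{st2}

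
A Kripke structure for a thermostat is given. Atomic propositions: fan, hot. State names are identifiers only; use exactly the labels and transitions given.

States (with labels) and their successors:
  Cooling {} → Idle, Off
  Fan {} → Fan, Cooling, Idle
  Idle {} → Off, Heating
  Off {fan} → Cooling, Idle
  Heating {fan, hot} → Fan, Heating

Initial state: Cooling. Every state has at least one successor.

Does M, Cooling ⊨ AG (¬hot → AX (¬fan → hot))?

States satisfying ¬hot → AX (¬fan → hot): {Idle, Heating}.
States satisfying AG (¬hot → AX (¬fan → hot)): ∅.
Cooling is reachable from Cooling and violates ¬hot → AX (¬fan → hot), so AG fails at Cooling.
Cooling ∉ Sat(AG (¬hot → AX (¬fan → hot))).

Violated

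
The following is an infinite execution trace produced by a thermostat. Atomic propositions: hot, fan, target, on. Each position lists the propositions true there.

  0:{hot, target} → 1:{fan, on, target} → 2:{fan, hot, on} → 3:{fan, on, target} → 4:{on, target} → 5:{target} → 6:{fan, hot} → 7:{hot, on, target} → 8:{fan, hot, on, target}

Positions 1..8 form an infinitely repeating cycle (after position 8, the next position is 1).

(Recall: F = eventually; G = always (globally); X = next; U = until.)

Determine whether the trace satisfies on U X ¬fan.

Walking from position 0: at position 0, X ¬fan has not yet held and on fails, so on U X ¬fan is false.

Violated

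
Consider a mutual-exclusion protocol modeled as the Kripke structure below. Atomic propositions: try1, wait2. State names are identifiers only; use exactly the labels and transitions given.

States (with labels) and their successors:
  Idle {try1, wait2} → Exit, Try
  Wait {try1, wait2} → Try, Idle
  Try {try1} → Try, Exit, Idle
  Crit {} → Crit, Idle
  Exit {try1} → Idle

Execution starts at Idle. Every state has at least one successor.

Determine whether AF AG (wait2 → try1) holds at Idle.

States satisfying AG (wait2 → try1): {Idle, Wait, Try, Crit, Exit}.
States satisfying AF AG (wait2 → try1): {Idle, Wait, Try, Crit, Exit}.
Idle ∈ Sat(AF AG (wait2 → try1)).

Satisfied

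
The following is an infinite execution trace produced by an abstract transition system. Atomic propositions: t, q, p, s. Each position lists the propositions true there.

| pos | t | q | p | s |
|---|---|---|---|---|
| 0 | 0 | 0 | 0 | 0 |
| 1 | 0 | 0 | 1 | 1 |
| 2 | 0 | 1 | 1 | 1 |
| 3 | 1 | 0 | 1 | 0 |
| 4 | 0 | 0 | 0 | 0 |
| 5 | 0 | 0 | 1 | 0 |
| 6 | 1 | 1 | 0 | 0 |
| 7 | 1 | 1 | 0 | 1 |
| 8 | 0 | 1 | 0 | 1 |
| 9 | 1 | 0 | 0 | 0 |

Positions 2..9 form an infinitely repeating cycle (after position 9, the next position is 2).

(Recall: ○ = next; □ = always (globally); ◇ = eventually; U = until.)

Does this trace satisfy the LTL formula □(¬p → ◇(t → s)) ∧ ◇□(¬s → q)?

¬p → ◇(t → s) holds at every position 0..9, and those are all positions ever visited, so □(¬p → ◇(t → s)) holds.
Positions where ¬p holds: 0, 4, 6, 7, 8, 9.
Check ◇(t → s) at each: 0→ok, 4→ok, 6→ok, 7→ok, 8→ok, 9→ok.
□(¬s → q) is false at every position 0..9, so it never becomes true and ◇□(¬s → q) fails.
At position 0: □(¬p → ◇(t → s)) is true; ◇□(¬s → q) is false; so □(¬p → ◇(t → s)) ∧ ◇□(¬s → q) is false.

Violated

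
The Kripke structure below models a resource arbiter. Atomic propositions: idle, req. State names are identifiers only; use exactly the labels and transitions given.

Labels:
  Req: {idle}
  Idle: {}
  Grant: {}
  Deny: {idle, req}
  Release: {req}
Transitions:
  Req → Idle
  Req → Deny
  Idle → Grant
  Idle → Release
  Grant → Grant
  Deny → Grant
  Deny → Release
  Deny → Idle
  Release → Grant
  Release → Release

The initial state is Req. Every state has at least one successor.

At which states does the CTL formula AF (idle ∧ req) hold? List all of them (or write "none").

States satisfying idle ∧ req: {Deny}.
States satisfying AF (idle ∧ req): {Deny}.

{Deny}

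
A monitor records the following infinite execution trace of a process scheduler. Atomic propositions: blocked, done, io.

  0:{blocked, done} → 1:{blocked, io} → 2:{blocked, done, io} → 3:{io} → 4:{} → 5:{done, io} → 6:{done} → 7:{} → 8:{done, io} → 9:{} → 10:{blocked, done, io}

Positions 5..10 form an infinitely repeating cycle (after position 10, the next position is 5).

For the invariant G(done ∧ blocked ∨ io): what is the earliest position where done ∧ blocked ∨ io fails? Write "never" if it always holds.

4

Check done ∧ blocked ∨ io at each position in order: 0 ✓, 1 ✓, 2 ✓, 3 ✓.
At position 4 the labels are {}, so done ∧ blocked ∨ io is false there. This is the first violation.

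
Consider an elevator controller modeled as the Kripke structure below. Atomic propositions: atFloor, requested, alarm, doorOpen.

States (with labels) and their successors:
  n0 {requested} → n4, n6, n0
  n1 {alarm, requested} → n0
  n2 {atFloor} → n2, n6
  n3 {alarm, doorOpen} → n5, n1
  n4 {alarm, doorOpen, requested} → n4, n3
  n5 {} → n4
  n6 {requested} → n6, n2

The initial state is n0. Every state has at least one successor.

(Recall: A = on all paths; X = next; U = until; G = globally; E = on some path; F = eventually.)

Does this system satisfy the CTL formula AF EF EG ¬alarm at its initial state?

Holds

States satisfying EF EG ¬alarm: {n0, n1, n2, n3, n4, n5, n6}.
States satisfying AF EF EG ¬alarm: {n0, n1, n2, n3, n4, n5, n6}.
n0 ∈ Sat(AF EF EG ¬alarm).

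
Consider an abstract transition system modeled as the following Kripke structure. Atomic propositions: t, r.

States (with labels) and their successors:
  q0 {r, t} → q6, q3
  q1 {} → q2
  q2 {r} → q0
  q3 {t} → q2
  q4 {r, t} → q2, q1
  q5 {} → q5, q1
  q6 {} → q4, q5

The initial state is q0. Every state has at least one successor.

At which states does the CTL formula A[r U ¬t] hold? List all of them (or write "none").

{q1, q2, q4, q5, q6}

States satisfying r: {q0, q2, q4}.
States satisfying ¬t: {q1, q2, q5, q6}.
States satisfying A[r U ¬t]: {q1, q2, q4, q5, q6}.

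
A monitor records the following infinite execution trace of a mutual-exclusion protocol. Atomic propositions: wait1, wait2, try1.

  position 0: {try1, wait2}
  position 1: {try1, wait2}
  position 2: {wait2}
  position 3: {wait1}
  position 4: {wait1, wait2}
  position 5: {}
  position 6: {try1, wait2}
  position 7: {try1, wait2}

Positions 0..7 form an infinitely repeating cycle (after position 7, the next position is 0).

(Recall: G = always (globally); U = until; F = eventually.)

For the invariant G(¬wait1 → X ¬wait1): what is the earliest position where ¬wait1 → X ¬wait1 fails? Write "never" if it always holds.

Check ¬wait1 → X ¬wait1 at each position in order: 0 ✓, 1 ✓.
At position 2 the labels are {wait2} and the next position 3 has {wait1}, so ¬wait1 → X ¬wait1 is false there. This is the first violation.

2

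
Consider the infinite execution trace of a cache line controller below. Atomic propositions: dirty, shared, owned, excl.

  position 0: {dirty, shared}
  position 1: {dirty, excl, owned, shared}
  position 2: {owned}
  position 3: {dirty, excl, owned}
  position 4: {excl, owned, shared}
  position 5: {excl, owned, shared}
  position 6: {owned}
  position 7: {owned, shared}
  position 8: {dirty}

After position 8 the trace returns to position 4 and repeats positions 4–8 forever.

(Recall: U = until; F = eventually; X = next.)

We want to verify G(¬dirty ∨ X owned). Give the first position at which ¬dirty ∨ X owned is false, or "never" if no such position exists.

¬dirty ∨ X owned holds at every position 0..8, and those are all the positions the trace ever visits, so the invariant G(¬dirty ∨ X owned) is never violated.

never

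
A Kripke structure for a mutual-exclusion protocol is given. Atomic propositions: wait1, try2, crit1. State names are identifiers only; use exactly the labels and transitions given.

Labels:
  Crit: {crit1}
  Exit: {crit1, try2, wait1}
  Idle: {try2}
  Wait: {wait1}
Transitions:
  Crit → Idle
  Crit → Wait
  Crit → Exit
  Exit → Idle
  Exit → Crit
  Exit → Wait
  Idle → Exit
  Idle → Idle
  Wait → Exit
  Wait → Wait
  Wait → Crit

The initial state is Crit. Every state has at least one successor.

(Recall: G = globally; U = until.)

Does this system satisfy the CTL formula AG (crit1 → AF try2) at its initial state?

States satisfying crit1 → AF try2: {Exit, Idle, Wait}.
States satisfying AG (crit1 → AF try2): ∅.
Crit is reachable from Crit and violates crit1 → AF try2, so AG fails at Crit.
Crit ∉ Sat(AG (crit1 → AF try2)).

Violated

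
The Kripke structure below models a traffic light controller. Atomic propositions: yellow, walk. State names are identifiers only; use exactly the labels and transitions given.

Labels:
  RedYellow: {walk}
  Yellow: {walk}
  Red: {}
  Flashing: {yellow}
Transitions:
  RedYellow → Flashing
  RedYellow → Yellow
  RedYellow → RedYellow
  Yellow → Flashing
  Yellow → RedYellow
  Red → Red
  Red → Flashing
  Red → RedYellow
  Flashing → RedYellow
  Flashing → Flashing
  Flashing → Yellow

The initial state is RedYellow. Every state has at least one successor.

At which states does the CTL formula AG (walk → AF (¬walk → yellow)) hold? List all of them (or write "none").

{RedYellow, Yellow, Red, Flashing}

States satisfying walk → AF (¬walk → yellow): {RedYellow, Yellow, Red, Flashing}.
States satisfying AG (walk → AF (¬walk → yellow)): {RedYellow, Yellow, Red, Flashing}.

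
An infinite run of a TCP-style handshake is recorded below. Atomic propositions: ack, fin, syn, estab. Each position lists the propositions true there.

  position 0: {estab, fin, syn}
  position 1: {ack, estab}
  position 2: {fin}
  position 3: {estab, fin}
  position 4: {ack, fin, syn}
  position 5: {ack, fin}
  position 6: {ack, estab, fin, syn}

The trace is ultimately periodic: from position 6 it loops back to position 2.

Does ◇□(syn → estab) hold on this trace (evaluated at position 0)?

Does not hold

□(syn → estab) is false at every position 0..6, so it never becomes true and ◇□(syn → estab) fails.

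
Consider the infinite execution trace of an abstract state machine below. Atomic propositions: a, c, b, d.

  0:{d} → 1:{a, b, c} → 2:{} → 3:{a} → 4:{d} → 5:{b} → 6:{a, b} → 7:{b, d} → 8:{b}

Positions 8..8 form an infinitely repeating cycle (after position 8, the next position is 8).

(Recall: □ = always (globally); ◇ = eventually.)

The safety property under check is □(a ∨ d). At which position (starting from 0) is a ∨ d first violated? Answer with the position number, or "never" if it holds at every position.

Check a ∨ d at each position in order: 0 ✓, 1 ✓.
At position 2 the labels are {}, so a ∨ d is false there. This is the first violation.

2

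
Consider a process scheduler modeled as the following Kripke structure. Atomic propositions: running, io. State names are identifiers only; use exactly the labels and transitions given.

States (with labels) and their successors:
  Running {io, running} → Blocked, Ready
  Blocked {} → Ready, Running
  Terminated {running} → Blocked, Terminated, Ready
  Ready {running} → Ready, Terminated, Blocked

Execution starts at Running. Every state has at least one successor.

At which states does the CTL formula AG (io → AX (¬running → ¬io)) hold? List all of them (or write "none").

{Running, Blocked, Terminated, Ready}

States satisfying io → AX (¬running → ¬io): {Running, Blocked, Terminated, Ready}.
States satisfying AG (io → AX (¬running → ¬io)): {Running, Blocked, Terminated, Ready}.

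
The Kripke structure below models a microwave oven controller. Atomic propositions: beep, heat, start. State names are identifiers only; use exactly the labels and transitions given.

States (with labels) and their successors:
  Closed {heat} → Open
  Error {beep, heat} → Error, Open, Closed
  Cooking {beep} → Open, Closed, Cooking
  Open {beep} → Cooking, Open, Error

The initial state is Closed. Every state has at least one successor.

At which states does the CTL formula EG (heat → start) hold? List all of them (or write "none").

{Cooking, Open}

States satisfying heat → start: {Cooking, Open}.
States satisfying EG (heat → start): {Cooking, Open}.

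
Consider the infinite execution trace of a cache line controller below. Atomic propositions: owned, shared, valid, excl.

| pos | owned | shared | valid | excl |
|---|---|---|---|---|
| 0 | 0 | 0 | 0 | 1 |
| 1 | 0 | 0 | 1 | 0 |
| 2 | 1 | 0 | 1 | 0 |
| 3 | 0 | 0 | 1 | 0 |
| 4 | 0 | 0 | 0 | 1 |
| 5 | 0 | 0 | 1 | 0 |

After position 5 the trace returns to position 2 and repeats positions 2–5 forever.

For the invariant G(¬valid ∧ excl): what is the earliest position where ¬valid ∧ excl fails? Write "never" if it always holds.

Check ¬valid ∧ excl at each position in order: 0 ✓.
At position 1 the labels are {valid}, so ¬valid ∧ excl is false there. This is the first violation.

1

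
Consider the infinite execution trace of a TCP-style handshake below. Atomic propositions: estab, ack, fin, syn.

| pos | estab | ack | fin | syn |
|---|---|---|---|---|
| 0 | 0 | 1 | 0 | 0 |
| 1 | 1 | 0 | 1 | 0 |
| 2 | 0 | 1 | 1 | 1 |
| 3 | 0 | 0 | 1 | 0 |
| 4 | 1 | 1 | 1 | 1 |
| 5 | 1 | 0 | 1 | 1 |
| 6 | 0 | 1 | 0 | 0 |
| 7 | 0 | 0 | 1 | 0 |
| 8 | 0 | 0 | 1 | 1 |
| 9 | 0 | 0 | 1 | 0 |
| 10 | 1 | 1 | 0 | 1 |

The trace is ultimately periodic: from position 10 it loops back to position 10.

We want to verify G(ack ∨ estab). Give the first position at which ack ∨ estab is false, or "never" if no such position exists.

3

Check ack ∨ estab at each position in order: 0 ✓, 1 ✓, 2 ✓.
At position 3 the labels are {fin}, so ack ∨ estab is false there. This is the first violation.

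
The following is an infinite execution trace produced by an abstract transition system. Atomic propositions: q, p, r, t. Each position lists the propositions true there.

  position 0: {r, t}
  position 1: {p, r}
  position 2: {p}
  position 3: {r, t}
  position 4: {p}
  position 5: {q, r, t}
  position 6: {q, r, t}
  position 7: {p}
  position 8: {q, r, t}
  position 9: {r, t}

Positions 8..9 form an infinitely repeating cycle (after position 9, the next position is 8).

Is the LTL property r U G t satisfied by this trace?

Walking from position 0: at position 2, G t has not yet held and r fails, so r U G t is false.

Violated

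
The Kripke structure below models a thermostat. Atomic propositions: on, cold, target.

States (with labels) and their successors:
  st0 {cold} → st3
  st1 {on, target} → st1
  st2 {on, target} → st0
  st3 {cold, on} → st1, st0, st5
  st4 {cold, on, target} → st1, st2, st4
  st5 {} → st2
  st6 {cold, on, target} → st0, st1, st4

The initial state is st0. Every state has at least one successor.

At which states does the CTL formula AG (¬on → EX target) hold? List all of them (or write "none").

{st1}

States satisfying ¬on → EX target: {st1, st2, st3, st4, st5, st6}.
States satisfying AG (¬on → EX target): {st1}.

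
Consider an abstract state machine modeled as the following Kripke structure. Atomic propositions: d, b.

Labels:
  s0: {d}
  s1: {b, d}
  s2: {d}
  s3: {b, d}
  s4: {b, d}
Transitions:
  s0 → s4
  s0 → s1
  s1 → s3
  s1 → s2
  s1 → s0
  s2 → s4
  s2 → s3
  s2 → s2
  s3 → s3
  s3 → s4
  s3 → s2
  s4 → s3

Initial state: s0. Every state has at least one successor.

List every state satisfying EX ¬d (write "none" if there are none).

States satisfying ¬d: ∅.
States satisfying EX ¬d: ∅.

none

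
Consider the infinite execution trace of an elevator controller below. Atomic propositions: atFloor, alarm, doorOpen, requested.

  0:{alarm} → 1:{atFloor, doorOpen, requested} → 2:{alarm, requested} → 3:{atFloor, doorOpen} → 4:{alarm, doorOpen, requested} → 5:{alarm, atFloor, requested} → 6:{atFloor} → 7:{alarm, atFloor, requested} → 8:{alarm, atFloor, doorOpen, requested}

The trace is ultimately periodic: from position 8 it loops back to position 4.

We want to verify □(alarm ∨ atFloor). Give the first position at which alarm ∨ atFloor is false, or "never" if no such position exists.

alarm ∨ atFloor holds at every position 0..8, and those are all the positions the trace ever visits, so the invariant □(alarm ∨ atFloor) is never violated.

never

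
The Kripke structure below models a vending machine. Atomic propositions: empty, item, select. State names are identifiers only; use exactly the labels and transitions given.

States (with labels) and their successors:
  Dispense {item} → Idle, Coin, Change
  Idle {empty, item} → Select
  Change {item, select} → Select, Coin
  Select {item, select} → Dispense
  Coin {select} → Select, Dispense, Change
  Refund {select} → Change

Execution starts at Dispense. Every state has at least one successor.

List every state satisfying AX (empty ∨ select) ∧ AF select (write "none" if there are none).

{Dispense, Idle, Change, Refund}

States satisfying empty ∨ select: {Idle, Change, Select, Coin, Refund}.
States satisfying AX (empty ∨ select): {Dispense, Idle, Change, Refund}.
States satisfying select: {Change, Select, Coin, Refund}.
States satisfying AF select: {Dispense, Idle, Change, Select, Coin, Refund}.
States satisfying AX (empty ∨ select) ∧ AF select: {Dispense, Idle, Change, Refund}.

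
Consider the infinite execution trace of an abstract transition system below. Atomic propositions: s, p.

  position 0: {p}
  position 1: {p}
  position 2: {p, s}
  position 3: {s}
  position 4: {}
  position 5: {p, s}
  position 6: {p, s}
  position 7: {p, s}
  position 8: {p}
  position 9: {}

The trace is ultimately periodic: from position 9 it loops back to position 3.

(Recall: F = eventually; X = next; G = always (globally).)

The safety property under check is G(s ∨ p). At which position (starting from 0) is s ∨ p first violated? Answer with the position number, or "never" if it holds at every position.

Check s ∨ p at each position in order: 0 ✓, 1 ✓, 2 ✓, 3 ✓.
At position 4 the labels are {}, so s ∨ p is false there. This is the first violation.

4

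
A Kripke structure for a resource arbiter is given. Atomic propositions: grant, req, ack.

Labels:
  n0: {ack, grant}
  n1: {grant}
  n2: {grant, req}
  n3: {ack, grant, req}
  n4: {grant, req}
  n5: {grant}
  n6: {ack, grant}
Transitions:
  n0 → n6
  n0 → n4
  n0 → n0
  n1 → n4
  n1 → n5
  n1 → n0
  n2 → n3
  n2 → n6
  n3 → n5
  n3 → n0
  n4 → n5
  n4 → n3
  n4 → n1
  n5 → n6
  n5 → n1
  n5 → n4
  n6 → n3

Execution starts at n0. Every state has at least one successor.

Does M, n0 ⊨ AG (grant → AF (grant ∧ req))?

Violated

States satisfying grant → AF (grant ∧ req): {n2, n3, n4, n6}.
States satisfying AG (grant → AF (grant ∧ req)): ∅.
n0 is reachable from n0 and violates grant → AF (grant ∧ req), so AG fails at n0.
n0 ∉ Sat(AG (grant → AF (grant ∧ req))).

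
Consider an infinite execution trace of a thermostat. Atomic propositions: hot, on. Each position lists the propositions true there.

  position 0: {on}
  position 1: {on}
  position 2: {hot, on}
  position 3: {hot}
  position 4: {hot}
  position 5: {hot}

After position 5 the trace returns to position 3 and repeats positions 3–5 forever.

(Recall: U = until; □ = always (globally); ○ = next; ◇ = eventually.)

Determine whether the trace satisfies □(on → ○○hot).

Yes

on → ○○hot holds at every position 0..5, and those are all positions ever visited, so □(on → ○○hot) holds.
Positions where on holds: 0, 1, 2.
Check ○○hot at each: 0→ok, 1→ok, 2→ok.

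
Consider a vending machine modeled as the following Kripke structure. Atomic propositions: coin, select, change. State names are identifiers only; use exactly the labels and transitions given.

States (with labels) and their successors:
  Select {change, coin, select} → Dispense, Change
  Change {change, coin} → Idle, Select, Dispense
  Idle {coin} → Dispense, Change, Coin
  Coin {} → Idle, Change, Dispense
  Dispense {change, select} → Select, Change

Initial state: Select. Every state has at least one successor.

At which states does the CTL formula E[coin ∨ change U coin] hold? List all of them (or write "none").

{Select, Change, Idle, Dispense}

States satisfying coin ∨ change: {Select, Change, Idle, Dispense}.
States satisfying coin: {Select, Change, Idle}.
States satisfying E[coin ∨ change U coin]: {Select, Change, Idle, Dispense}.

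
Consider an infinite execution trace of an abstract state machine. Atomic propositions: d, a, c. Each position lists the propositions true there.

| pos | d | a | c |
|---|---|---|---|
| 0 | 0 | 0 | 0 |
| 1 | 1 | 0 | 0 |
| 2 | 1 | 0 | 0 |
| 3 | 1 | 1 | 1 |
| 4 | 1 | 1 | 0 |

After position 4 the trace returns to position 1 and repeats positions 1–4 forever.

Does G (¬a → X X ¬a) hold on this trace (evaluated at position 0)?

Does not hold

¬a → X X ¬a must hold at every position from 0 onward. It fails at position 1, so G (¬a → X X ¬a) is false.
Positions where ¬a holds: 0, 1, 2.
Check X X ¬a at each: 0→ok, 1→fails, 2→fails.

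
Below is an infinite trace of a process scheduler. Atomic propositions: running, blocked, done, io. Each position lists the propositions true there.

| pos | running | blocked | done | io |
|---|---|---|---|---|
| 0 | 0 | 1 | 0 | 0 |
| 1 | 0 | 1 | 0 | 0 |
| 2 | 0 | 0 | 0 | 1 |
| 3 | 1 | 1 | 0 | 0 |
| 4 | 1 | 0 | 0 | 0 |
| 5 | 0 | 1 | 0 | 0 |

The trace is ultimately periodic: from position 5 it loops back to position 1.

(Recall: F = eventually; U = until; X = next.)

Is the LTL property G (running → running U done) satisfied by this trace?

Does not hold

running → running U done must hold at every position from 0 onward. It fails at position 3, so G (running → running U done) is false.
Positions where running holds: 3, 4.
Check running U done at each: 3→fails, 4→fails.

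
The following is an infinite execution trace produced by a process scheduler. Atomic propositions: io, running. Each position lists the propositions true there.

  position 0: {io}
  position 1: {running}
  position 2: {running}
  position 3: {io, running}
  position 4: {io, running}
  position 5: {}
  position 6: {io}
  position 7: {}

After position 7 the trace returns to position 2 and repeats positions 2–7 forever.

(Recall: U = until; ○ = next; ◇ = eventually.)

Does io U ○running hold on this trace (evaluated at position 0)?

Yes

Walking from position 0: ○running first holds at position 0, and io holds at every earlier position along the way, so io U ○running holds.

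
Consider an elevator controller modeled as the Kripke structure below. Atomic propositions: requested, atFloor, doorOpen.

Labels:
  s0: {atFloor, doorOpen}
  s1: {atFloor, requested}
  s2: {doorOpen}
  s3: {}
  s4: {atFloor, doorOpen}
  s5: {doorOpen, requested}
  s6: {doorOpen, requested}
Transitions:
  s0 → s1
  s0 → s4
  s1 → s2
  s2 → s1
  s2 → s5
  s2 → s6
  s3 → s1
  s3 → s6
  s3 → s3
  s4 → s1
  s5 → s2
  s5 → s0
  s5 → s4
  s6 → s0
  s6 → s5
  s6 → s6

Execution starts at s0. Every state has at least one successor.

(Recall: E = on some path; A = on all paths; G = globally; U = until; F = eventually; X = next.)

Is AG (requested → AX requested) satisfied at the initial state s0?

States satisfying requested → AX requested: {s0, s2, s3, s4}.
States satisfying AG (requested → AX requested): ∅.
s1 is reachable from s0 and violates requested → AX requested, so AG fails at s0.
s0 ∉ Sat(AG (requested → AX requested)).

Violated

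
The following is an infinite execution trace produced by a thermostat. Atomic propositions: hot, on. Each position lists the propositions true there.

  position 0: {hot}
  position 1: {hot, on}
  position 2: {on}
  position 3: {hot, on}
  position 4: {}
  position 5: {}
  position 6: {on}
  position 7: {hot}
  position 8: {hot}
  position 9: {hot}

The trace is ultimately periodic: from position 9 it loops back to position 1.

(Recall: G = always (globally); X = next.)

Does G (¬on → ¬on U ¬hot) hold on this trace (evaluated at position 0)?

Does not hold

¬on → ¬on U ¬hot must hold at every position from 0 onward. It fails at position 0, so G (¬on → ¬on U ¬hot) is false.
Positions where ¬on holds: 0, 4, 5, 7, 8, 9.
Check ¬on U ¬hot at each: 0→fails, 4→ok, 5→ok, 7→fails, 8→fails, 9→fails.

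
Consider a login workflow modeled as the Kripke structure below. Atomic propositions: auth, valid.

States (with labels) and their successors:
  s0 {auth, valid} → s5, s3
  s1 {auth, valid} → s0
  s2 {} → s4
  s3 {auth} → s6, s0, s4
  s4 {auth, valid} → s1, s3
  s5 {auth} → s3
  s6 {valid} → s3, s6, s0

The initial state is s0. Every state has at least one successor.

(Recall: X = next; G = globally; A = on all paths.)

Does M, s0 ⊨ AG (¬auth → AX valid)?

Violated

States satisfying ¬auth → AX valid: {s0, s1, s2, s3, s4, s5}.
States satisfying AG (¬auth → AX valid): ∅.
s6 is reachable from s0 and violates ¬auth → AX valid, so AG fails at s0.
s0 ∉ Sat(AG (¬auth → AX valid)).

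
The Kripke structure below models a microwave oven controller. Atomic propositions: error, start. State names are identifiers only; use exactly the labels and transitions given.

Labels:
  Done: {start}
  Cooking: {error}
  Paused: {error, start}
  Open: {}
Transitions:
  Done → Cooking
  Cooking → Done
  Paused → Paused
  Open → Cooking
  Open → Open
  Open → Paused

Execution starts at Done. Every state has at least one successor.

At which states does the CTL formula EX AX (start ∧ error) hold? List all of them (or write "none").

States satisfying AX (start ∧ error): {Paused}.
States satisfying EX AX (start ∧ error): {Paused, Open}.

{Paused, Open}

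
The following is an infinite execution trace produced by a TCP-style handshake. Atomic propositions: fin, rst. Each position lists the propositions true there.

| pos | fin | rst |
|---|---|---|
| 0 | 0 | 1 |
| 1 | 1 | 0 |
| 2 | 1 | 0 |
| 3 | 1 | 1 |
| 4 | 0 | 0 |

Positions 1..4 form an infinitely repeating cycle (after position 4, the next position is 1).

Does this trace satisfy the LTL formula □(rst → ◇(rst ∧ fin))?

Satisfied

rst → ◇(rst ∧ fin) holds at every position 0..4, and those are all positions ever visited, so □(rst → ◇(rst ∧ fin)) holds.
Positions where rst holds: 0, 3.
Check ◇(rst ∧ fin) at each: 0→ok, 3→ok.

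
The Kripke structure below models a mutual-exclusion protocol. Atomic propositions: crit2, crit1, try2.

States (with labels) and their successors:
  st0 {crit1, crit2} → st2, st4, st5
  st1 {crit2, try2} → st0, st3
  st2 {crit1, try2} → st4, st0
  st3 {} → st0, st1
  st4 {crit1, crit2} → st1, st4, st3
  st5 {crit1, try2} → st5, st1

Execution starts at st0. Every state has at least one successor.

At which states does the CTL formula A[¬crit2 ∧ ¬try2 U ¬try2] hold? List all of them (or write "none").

States satisfying ¬crit2 ∧ ¬try2: {st3}.
States satisfying ¬try2: {st0, st3, st4}.
States satisfying A[¬crit2 ∧ ¬try2 U ¬try2]: {st0, st3, st4}.

{st0, st3, st4}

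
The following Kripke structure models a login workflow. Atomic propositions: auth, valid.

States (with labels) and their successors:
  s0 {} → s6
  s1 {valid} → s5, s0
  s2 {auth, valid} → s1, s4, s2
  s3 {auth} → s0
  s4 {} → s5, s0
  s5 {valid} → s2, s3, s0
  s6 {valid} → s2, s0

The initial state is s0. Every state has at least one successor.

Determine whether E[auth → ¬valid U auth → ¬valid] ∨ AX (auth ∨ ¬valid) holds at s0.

States satisfying auth → ¬valid: {s0, s1, s3, s4, s5, s6}.
States satisfying E[auth → ¬valid U auth → ¬valid]: {s0, s1, s3, s4, s5, s6}.
States satisfying auth ∨ ¬valid: {s0, s2, s3, s4}.
States satisfying AX (auth ∨ ¬valid): {s3, s5, s6}.
States satisfying E[auth → ¬valid U auth → ¬valid] ∨ AX (auth ∨ ¬valid): {s0, s1, s3, s4, s5, s6}.
s0 ∈ Sat(E[auth → ¬valid U auth → ¬valid] ∨ AX (auth ∨ ¬valid)).

Holds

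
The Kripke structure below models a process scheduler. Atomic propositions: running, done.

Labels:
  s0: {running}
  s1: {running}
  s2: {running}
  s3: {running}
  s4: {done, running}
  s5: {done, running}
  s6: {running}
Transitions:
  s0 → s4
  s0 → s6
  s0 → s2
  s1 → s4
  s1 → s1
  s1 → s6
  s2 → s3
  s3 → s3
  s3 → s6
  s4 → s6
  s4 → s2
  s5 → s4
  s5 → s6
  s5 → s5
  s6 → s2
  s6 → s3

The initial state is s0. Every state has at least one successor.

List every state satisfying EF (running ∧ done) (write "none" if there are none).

States satisfying running ∧ done: {s4, s5}.
States satisfying EF (running ∧ done): {s0, s1, s4, s5}.

{s0, s1, s4, s5}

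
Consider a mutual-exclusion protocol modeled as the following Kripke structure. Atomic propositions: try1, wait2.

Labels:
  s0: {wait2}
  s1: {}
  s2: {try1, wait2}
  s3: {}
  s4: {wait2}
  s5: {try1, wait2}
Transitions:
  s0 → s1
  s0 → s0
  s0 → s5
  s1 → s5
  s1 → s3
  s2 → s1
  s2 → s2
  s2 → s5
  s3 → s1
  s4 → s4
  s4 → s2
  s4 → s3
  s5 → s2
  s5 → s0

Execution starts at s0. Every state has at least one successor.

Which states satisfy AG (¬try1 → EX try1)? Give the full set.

States satisfying ¬try1 → EX try1: {s0, s1, s2, s4, s5}.
States satisfying AG (¬try1 → EX try1): ∅.

none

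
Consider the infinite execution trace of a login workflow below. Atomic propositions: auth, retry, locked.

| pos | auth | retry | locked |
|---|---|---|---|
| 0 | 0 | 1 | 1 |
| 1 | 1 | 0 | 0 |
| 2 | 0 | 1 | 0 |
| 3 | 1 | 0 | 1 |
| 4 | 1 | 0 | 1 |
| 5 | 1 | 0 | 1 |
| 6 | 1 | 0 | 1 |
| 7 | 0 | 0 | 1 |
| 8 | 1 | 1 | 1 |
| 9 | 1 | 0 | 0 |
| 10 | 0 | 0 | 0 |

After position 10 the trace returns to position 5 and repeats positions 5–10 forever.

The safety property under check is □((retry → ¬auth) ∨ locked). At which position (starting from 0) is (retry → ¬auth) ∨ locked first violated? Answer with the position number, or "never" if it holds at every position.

(retry → ¬auth) ∨ locked holds at every position 0..10, and those are all the positions the trace ever visits, so the invariant □((retry → ¬auth) ∨ locked) is never violated.

never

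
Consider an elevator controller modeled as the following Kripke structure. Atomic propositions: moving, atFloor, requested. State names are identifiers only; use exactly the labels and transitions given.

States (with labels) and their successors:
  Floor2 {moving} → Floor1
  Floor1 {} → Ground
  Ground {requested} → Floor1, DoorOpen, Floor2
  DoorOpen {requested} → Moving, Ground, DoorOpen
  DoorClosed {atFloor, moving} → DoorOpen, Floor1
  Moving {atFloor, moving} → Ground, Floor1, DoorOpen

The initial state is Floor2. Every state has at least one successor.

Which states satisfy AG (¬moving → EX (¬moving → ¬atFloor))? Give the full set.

States satisfying ¬moving → EX (¬moving → ¬atFloor): {Floor2, Floor1, Ground, DoorOpen, DoorClosed, Moving}.
States satisfying AG (¬moving → EX (¬moving → ¬atFloor)): {Floor2, Floor1, Ground, DoorOpen, DoorClosed, Moving}.

{Floor2, Floor1, Ground, DoorOpen, DoorClosed, Moving}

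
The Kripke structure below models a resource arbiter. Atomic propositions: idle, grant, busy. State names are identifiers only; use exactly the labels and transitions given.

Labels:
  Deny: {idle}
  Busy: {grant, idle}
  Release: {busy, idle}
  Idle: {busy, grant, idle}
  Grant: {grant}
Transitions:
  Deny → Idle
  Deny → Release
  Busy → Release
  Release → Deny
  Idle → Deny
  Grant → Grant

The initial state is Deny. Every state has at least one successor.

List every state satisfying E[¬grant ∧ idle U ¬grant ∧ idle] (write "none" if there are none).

{Deny, Release}

States satisfying ¬grant ∧ idle: {Deny, Release}.
States satisfying E[¬grant ∧ idle U ¬grant ∧ idle]: {Deny, Release}.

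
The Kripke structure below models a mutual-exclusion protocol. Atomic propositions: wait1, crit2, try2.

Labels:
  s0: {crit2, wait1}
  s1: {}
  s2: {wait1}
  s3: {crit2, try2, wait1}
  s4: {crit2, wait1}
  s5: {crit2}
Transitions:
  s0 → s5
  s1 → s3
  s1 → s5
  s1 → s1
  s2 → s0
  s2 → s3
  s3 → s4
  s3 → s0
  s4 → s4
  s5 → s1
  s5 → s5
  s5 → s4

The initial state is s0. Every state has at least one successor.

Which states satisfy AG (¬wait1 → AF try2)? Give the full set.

States satisfying ¬wait1 → AF try2: {s0, s2, s3, s4}.
States satisfying AG (¬wait1 → AF try2): {s4}.

{s4}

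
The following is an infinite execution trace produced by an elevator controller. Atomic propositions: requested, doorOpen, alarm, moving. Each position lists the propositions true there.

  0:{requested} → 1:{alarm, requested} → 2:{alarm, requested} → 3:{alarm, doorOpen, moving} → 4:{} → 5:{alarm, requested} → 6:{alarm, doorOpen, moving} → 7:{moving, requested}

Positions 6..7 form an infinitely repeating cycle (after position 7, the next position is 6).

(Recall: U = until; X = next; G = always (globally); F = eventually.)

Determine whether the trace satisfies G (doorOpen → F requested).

Satisfied

doorOpen → F requested holds at every position 0..7, and those are all positions ever visited, so G (doorOpen → F requested) holds.
Positions where doorOpen holds: 3, 6.
Check F requested at each: 3→ok, 6→ok.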